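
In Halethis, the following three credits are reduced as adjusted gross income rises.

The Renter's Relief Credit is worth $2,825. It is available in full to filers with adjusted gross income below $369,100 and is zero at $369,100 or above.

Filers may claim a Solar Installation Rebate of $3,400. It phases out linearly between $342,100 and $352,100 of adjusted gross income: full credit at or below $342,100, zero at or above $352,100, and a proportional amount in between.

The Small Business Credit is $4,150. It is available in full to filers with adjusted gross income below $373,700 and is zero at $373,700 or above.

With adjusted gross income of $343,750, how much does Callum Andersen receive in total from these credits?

$9,814

Renter's Relief Credit: $343,750 is below the $369,100 cutoff, so the full $2,825 applies.
Solar Installation Rebate: $343,750 is $1,650 into a $10,000 phase-out range, leaving 8,350/10,000 of the credit: $3,400 × 8,350/10,000 = $2,839.
Small Business Credit: $343,750 is below the $373,700 cutoff, so the full $4,150 applies.
Total: $2,825 + $2,839 + $4,150 = $9,814.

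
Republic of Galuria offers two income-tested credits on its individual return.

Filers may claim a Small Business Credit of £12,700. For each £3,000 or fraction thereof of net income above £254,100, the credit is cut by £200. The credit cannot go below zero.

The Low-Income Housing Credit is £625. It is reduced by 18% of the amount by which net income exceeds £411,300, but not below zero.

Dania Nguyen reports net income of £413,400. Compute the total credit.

£2,147

Small Business Credit: income exceeds £254,100 by £159,300, which is 54 full-or-partial £3,000 increments; reduction = 54 × £200 = £10,800, leaving £1,900.
Low-Income Housing Credit: 18% of the £2,100 excess over £411,300 is £378; credit = £625 − £378 = £247.
Total: £1,900 + £247 = £2,147.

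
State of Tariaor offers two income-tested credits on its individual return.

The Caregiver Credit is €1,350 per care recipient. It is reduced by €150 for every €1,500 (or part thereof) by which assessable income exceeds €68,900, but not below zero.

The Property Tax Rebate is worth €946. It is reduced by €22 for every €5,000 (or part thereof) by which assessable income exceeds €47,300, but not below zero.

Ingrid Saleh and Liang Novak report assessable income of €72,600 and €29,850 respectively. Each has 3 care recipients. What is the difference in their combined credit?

Ingrid (€72,600): Caregiver Credit: base = 3 × €1,350 = €4,050. income exceeds €68,900 by €3,700, which is 3 full-or-partial €1,500 increments; reduction = 3 × €150 = €450, leaving €3,600. Property Tax Rebate: income exceeds €47,300 by €25,300, which is 6 full-or-partial €5,000 increments; reduction = 6 × €22 = €132, leaving €814. total €3,600 + €814 = €4,414
Liang (€29,850): Caregiver Credit: base = 3 × €1,350 = €4,050. €29,850 is at or below the €68,900 threshold, so the full €4,050 applies. Property Tax Rebate: €29,850 is at or below the €47,300 threshold, so the full €946 applies. total €4,050 + €946 = €4,996
Difference: |€4,414 − €4,996| = €582.

€582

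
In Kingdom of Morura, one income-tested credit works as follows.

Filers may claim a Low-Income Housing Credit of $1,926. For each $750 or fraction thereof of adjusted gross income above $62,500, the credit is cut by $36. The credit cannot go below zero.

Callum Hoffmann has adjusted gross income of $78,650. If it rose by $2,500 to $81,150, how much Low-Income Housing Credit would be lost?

At $78,650 — income exceeds $62,500 by $16,150, which is 22 full-or-partial $750 increments; reduction = 22 × $36 = $792, leaving $1,134.
At $81,150 — income exceeds $62,500 by $18,650, which is 25 full-or-partial $750 increments; reduction = 25 × $36 = $900, leaving $1,026.
Lost: $1,134 − $1,026 = $108.

$108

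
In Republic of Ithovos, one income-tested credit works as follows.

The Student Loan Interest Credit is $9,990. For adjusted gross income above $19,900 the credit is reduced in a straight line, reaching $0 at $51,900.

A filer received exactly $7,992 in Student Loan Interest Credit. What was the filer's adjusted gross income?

$7,992 is 7,992/9,990 of the full $9,990, so 1,998/9,990 of the $32,000 range has been used: income = $19,900 + $32,000 × 1,998/9,990 = $26,300.

$26,300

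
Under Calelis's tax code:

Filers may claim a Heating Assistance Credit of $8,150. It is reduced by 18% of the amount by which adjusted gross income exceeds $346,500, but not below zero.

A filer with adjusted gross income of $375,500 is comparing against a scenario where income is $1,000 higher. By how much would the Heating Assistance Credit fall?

At $375,500 — 18% of the $29,000 excess over $346,500 is $5,220; credit = $8,150 − $5,220 = $2,930.
At $376,500 — 18% of the $30,000 excess over $346,500 is $5,400; credit = $8,150 − $5,400 = $2,750.
Lost: $2,930 − $2,750 = $180.

$180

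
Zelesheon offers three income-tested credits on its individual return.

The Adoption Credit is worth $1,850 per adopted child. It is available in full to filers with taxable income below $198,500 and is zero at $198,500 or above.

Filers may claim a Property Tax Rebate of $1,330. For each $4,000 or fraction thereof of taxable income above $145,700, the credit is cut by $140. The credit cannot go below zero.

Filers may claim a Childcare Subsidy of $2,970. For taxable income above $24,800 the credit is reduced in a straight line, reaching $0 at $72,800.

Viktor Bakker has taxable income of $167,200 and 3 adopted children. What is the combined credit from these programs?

$6,040

Adoption Credit: base = 3 × $1,850 = $5,550. $167,200 is below the $198,500 cutoff, so the full $5,550 applies.
Property Tax Rebate: income exceeds $145,700 by $21,500, which is 6 full-or-partial $4,000 increments; reduction = 6 × $140 = $840, leaving $490.
Childcare Subsidy: $167,200 is at or above $72,800, so the credit is $0.
Total: $5,550 + $490 + $0 = $6,040.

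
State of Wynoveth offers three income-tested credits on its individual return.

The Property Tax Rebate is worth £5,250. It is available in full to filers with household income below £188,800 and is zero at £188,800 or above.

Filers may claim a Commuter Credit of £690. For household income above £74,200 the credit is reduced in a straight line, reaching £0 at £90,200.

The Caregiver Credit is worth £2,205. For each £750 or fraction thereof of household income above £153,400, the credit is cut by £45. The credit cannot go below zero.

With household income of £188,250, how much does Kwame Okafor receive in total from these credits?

Property Tax Rebate: £188,250 is below the £188,800 cutoff, so the full £5,250 applies.
Commuter Credit: £188,250 is at or above £90,200, so the credit is £0.
Caregiver Credit: income exceeds £153,400 by £34,850, which is 47 full-or-partial £750 increments; reduction = 47 × £45 = £2,115, leaving £90.
Total: £5,250 + £0 + £90 = £5,340.

£5,340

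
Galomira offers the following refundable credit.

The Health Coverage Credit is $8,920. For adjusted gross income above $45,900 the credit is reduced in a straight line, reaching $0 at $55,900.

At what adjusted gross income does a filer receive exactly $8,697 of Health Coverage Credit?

$8,697 is 8,697/8,920 of the full $8,920, so 223/8,920 of the $10,000 range has been used: income = $45,900 + $10,000 × 223/8,920 = $46,150.

$46,150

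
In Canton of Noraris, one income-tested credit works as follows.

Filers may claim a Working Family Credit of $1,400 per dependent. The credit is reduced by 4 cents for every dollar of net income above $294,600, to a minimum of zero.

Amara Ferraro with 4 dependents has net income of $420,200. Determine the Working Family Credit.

Working Family Credit: base = 4 × $1,400 = $5,600. 4% of the $125,600 excess over $294,600 is $5,024; credit = $5,600 − $5,024 = $576.

$576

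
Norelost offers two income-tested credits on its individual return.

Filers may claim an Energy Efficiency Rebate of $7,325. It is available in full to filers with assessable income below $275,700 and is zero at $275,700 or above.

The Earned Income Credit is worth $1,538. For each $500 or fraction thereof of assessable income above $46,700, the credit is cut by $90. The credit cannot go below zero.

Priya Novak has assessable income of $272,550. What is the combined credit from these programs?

Energy Efficiency Rebate: $272,550 is below the $275,700 cutoff, so the full $7,325 applies.
Earned Income Credit: income exceeds $46,700 by $225,850 → 452 increments × $90 = $40,680 ≥ base, so the credit is $0.
Total: $7,325 + $0 = $7,325.

$7,325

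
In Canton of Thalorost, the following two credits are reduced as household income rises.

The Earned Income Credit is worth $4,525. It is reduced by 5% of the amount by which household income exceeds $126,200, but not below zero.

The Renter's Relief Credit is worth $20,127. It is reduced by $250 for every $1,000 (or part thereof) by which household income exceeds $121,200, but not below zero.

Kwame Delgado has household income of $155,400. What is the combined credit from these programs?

Earned Income Credit: 5% of the $29,200 excess over $126,200 is $1,460; credit = $4,525 − $1,460 = $3,065.
Renter's Relief Credit: income exceeds $121,200 by $34,200, which is 35 full-or-partial $1,000 increments; reduction = 35 × $250 = $8,750, leaving $11,377.
Total: $3,065 + $11,377 = $14,442.

$14,442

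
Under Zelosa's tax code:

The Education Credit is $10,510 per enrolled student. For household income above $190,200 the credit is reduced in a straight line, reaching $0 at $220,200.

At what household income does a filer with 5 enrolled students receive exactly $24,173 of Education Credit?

Full credit = 5 × $10,510 = $52,550.
$24,173 is 24,173/52,550 of the full $52,550, so 28,377/52,550 of the $30,000 range has been used: income = $190,200 + $30,000 × 28,377/52,550 = $206,400.

$206,400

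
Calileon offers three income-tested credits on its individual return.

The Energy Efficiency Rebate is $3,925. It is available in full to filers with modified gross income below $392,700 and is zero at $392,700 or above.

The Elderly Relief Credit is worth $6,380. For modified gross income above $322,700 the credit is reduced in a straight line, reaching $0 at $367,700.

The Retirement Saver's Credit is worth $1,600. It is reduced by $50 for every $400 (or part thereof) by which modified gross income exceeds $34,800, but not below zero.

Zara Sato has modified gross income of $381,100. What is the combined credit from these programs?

Energy Efficiency Rebate: $381,100 is below the $392,700 cutoff, so the full $3,925 applies.
Elderly Relief Credit: $381,100 is at or above $367,700, so the credit is $0.
Retirement Saver's Credit: income exceeds $34,800 by $346,300 → 866 increments × $50 = $43,300 ≥ base, so the credit is $0.
Total: $3,925 + $0 + $0 = $3,925.

$3,925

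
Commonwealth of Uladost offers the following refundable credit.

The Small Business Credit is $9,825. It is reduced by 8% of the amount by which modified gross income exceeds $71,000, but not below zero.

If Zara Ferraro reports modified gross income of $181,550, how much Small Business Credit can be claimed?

$981

Small Business Credit: 8% of the $110,550 excess over $71,000 is $8,844; credit = $9,825 − $8,844 = $981.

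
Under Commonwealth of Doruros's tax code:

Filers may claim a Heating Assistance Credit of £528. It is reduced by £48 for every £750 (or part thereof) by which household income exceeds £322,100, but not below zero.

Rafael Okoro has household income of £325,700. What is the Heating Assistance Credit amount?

Heating Assistance Credit: income exceeds £322,100 by £3,600, which is 5 full-or-partial £750 increments; reduction = 5 × £48 = £240, leaving £288.

£288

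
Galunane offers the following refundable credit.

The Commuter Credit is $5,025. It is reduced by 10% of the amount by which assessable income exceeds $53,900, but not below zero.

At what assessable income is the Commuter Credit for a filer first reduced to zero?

The credit falls by 10% of each dollar above $53,900, so it reaches zero when the excess is $5,025 / 10% = $50,250: income = $53,900 + $50,250 = $104,150.

$104,150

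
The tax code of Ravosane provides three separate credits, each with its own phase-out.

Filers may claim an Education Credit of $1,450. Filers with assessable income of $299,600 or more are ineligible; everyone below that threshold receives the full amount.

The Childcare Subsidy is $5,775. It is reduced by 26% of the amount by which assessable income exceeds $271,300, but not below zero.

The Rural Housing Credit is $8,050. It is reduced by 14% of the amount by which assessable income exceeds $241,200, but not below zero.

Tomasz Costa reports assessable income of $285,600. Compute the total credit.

Education Credit: $285,600 is below the $299,600 cutoff, so the full $1,450 applies.
Childcare Subsidy: 26% of the $14,300 excess over $271,300 is $3,718; credit = $5,775 − $3,718 = $2,057.
Rural Housing Credit: 14% of the $44,400 excess over $241,200 is $6,216; credit = $8,050 − $6,216 = $1,834.
Total: $1,450 + $2,057 + $1,834 = $5,341.

$5,341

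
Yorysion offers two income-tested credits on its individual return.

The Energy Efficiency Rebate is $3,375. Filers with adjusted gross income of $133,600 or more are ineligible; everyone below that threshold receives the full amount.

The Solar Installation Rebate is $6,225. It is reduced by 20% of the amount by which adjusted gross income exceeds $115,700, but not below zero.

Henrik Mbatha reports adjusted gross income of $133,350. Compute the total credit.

$6,070

Energy Efficiency Rebate: $133,350 is below the $133,600 cutoff, so the full $3,375 applies.
Solar Installation Rebate: 20% of the $17,650 excess over $115,700 is $3,530; credit = $6,225 − $3,530 = $2,695.
Total: $3,375 + $2,695 = $6,070.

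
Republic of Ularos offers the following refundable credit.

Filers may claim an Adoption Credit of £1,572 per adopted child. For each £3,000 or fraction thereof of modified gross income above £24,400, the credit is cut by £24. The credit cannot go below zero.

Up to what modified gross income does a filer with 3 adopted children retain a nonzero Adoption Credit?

Full credit = 3 × £1,572 = £4,716.
After 196 increments the reduction is 196 × £24 = £4,704, leaving £12; one more increment wipes it out. Increment 196 ends at excess 196 × £3,000 = £588,000, so the highest qualifying income is £24,400 + £588,000 = £612,400.

£612,400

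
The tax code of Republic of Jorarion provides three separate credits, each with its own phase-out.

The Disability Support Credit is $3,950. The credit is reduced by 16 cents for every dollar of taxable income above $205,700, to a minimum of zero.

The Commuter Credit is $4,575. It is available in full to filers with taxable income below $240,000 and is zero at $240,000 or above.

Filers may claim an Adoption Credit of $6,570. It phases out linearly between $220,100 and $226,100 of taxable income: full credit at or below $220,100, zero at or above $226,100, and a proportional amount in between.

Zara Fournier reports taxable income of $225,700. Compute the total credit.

Disability Support Credit: 16% of the $20,000 excess over $205,700 is $3,200; credit = $3,950 − $3,200 = $750.
Commuter Credit: $225,700 is below the $240,000 cutoff, so the full $4,575 applies.
Adoption Credit: $225,700 is $5,600 into a $6,000 phase-out range, leaving 400/6,000 of the credit: $6,570 × 400/6,000 = $438.
Total: $750 + $4,575 + $438 = $5,763.

$5,763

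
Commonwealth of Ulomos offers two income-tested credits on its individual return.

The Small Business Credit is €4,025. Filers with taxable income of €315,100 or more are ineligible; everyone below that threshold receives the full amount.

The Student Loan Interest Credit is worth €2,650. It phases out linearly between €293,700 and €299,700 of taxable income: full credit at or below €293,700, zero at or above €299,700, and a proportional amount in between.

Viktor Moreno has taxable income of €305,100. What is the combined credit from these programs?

Small Business Credit: €305,100 is below the €315,100 cutoff, so the full €4,025 applies.
Student Loan Interest Credit: €305,100 is at or above €299,700, so the credit is €0.
Total: €4,025 + €0 = €4,025.

€4,025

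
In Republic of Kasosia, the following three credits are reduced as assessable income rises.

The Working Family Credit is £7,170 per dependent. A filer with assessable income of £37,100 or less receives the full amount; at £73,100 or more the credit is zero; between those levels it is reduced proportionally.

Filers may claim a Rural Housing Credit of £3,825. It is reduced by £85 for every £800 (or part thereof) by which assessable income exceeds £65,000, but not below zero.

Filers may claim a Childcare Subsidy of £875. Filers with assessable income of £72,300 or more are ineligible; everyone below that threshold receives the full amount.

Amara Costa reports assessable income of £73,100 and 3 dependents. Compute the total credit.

Working Family Credit: base = 3 × £7,170 = £21,510. £73,100 is at or above £73,100, so the credit is £0.
Rural Housing Credit: income exceeds £65,000 by £8,100, which is 11 full-or-partial £800 increments; reduction = 11 × £85 = £935, leaving £2,890.
Childcare Subsidy: £73,100 meets or exceeds the £72,300 cutoff, so the credit is £0.
Total: £0 + £2,890 + £0 = £2,890.

£2,890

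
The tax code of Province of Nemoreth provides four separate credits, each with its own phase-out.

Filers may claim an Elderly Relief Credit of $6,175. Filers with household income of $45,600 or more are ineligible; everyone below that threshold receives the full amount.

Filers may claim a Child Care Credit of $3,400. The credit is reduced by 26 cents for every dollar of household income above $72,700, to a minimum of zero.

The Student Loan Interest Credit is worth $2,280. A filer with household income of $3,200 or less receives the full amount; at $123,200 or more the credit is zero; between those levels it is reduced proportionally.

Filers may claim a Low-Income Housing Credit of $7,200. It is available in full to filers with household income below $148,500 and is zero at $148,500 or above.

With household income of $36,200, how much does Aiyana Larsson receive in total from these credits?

Elderly Relief Credit: $36,200 is below the $45,600 cutoff, so the full $6,175 applies.
Child Care Credit: $36,200 is at or below the $72,700 threshold, so the full $3,400 applies.
Student Loan Interest Credit: $36,200 is $33,000 into a $120,000 phase-out range, leaving 87,000/120,000 of the credit: $2,280 × 87,000/120,000 = $1,653.
Low-Income Housing Credit: $36,200 is below the $148,500 cutoff, so the full $7,200 applies.
Total: $6,175 + $3,400 + $1,653 + $7,200 = $18,428.

$18,428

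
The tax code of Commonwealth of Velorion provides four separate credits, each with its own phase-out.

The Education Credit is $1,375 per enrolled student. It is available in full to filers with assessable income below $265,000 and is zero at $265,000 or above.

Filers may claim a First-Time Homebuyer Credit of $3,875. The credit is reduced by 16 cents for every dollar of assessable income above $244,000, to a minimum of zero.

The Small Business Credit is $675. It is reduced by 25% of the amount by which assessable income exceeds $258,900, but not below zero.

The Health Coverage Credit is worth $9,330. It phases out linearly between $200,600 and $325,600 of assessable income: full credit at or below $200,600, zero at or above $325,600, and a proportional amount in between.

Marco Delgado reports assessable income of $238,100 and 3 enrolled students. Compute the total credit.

Education Credit: base = 3 × $1,375 = $4,125. $238,100 is below the $265,000 cutoff, so the full $4,125 applies.
First-Time Homebuyer Credit: $238,100 is at or below the $244,000 threshold, so the full $3,875 applies.
Small Business Credit: $238,100 is at or below the $258,900 threshold, so the full $675 applies.
Health Coverage Credit: $238,100 is $37,500 into a $125,000 phase-out range, leaving 87,500/125,000 of the credit: $9,330 × 87,500/125,000 = $6,531.
Total: $4,125 + $3,875 + $675 + $6,531 = $15,206.

$15,206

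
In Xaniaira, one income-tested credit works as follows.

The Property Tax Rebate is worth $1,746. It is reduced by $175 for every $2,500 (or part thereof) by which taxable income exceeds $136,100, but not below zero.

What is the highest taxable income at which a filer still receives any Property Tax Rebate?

After 9 increments the reduction is 9 × $175 = $1,575, leaving $171; one more increment wipes it out. Increment 9 ends at excess 9 × $2,500 = $22,500, so the highest qualifying income is $136,100 + $22,500 = $158,600.

$158,600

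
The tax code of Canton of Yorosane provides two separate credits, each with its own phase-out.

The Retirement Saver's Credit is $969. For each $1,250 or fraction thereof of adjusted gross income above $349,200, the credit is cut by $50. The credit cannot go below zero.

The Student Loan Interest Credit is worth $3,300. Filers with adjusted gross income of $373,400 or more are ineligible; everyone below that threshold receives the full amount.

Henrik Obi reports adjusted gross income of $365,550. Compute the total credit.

Retirement Saver's Credit: income exceeds $349,200 by $16,350, which is 14 full-or-partial $1,250 increments; reduction = 14 × $50 = $700, leaving $269.
Student Loan Interest Credit: $365,550 is below the $373,400 cutoff, so the full $3,300 applies.
Total: $269 + $3,300 = $3,569.

$3,569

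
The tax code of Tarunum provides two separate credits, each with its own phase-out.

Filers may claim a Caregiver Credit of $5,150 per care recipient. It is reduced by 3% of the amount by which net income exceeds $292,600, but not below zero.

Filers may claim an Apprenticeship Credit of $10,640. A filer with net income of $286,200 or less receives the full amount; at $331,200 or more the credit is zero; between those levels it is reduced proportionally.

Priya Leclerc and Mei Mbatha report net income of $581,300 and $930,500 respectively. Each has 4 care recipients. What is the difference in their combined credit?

Priya ($581,300): Caregiver Credit: base = 4 × $5,150 = $20,600. 3% of the $288,700 excess over $292,600 is $8,661; credit = $20,600 − $8,661 = $11,939. Apprenticeship Credit: $581,300 is at or above $331,200, so the credit is $0. total $11,939 + $0 = $11,939
Mei ($930,500): Caregiver Credit: base = 4 × $5,150 = $20,600. 3% of the $637,900 excess over $292,600 is $19,137; credit = $20,600 − $19,137 = $1,463. Apprenticeship Credit: $930,500 is at or above $331,200, so the credit is $0. total $1,463 + $0 = $1,463
Difference: |$11,939 − $1,463| = $10,476.

$10,476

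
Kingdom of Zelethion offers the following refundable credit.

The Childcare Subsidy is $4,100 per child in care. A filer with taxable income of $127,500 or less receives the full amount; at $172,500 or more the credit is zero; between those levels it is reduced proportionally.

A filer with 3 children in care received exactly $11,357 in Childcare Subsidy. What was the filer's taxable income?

$130,950

Full credit = 3 × $4,100 = $12,300.
$11,357 is 11,357/12,300 of the full $12,300, so 943/12,300 of the $45,000 range has been used: income = $127,500 + $45,000 × 943/12,300 = $130,950.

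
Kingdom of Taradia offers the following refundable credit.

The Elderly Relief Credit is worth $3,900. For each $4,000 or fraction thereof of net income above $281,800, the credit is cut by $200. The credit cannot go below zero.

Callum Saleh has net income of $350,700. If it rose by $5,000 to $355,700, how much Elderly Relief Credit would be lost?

At $350,700 — income exceeds $281,800 by $68,900, which is 18 full-or-partial $4,000 increments; reduction = 18 × $200 = $3,600, leaving $300.
At $355,700 — income exceeds $281,800 by $73,900, which is 19 full-or-partial $4,000 increments; reduction = 19 × $200 = $3,800, leaving $100.
Lost: $300 − $100 = $200.

$200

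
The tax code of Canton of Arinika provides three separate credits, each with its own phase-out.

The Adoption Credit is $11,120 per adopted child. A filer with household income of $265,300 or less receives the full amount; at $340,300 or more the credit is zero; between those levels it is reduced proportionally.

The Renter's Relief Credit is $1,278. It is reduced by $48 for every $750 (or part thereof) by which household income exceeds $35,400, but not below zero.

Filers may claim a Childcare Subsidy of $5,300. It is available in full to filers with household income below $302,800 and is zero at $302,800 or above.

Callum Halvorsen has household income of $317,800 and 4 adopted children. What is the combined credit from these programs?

Adoption Credit: base = 4 × $11,120 = $44,480. $317,800 is $52,500 into a $75,000 phase-out range, leaving 22,500/75,000 of the credit: $44,480 × 22,500/75,000 = $13,344.
Renter's Relief Credit: income exceeds $35,400 by $282,400 → 377 increments × $48 = $18,096 ≥ base, so the credit is $0.
Childcare Subsidy: $317,800 meets or exceeds the $302,800 cutoff, so the credit is $0.
Total: $13,344 + $0 + $0 = $13,344.

$13,344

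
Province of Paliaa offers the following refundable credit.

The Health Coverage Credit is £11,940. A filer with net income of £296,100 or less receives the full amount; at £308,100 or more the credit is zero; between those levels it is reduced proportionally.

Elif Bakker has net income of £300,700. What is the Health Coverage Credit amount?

£7,363

Health Coverage Credit: £300,700 is £4,600 into a £12,000 phase-out range, leaving 7,400/12,000 of the credit: £11,940 × 7,400/12,000 = £7,363.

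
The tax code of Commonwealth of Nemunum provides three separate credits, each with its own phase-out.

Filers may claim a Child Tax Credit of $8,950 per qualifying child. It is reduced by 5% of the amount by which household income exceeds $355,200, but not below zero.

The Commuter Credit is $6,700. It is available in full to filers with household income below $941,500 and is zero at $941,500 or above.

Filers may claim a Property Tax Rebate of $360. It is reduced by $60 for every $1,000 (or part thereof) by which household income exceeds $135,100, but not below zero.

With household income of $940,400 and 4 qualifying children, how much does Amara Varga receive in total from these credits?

Child Tax Credit: base = 4 × $8,950 = $35,800. 5% of the $585,200 excess over $355,200 is $29,260; credit = $35,800 − $29,260 = $6,540.
Commuter Credit: $940,400 is below the $941,500 cutoff, so the full $6,700 applies.
Property Tax Rebate: income exceeds $135,100 by $805,300 → 806 increments × $60 = $48,360 ≥ base, so the credit is $0.
Total: $6,540 + $6,700 + $0 = $13,240.

$13,240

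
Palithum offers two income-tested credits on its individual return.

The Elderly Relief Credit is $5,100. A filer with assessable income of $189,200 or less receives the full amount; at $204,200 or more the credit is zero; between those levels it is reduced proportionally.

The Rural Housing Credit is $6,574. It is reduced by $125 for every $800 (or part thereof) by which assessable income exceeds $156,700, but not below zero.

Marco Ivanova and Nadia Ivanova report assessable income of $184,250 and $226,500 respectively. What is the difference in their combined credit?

$7,299

Marco ($184,250): Elderly Relief Credit: $184,250 is at or below the $189,200 threshold, so the full $5,100 applies. Rural Housing Credit: income exceeds $156,700 by $27,550, which is 35 full-or-partial $800 increments; reduction = 35 × $125 = $4,375, leaving $2,199. total $5,100 + $2,199 = $7,299
Nadia ($226,500): Elderly Relief Credit: $226,500 is at or above $204,200, so the credit is $0. Rural Housing Credit: income exceeds $156,700 by $69,800 → 88 increments × $125 = $11,000 ≥ base, so the credit is $0. total $0 + $0 = $0
Difference: |$7,299 − $0| = $7,299.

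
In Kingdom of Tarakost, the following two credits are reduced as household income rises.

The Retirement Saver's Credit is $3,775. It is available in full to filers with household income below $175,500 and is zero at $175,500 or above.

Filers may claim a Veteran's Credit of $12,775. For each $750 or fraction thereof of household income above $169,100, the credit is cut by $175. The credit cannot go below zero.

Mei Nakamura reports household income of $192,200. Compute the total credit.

Retirement Saver's Credit: $192,200 meets or exceeds the $175,500 cutoff, so the credit is $0.
Veteran's Credit: income exceeds $169,100 by $23,100, which is 31 full-or-partial $750 increments; reduction = 31 × $175 = $5,425, leaving $7,350.
Total: $0 + $7,350 = $7,350.

$7,350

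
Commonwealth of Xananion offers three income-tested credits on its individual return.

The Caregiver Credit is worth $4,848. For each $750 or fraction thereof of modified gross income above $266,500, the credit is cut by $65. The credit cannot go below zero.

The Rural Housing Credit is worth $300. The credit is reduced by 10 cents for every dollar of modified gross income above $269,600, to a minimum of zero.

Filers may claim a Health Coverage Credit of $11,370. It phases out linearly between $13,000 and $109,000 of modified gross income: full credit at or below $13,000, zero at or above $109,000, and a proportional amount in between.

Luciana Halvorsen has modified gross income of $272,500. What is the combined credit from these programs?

Caregiver Credit: income exceeds $266,500 by $6,000, which is 8 full-or-partial $750 increments; reduction = 8 × $65 = $520, leaving $4,328.
Rural Housing Credit: 10% of the $2,900 excess over $269,600 is $290; credit = $300 − $290 = $10.
Health Coverage Credit: $272,500 is at or above $109,000, so the credit is $0.
Total: $4,328 + $10 + $0 = $4,338.

$4,338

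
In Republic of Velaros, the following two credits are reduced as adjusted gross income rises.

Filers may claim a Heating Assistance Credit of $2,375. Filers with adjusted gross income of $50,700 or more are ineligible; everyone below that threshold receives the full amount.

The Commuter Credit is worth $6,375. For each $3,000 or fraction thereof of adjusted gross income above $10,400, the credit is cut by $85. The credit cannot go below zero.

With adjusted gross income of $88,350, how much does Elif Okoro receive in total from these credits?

$4,165

Heating Assistance Credit: $88,350 meets or exceeds the $50,700 cutoff, so the credit is $0.
Commuter Credit: income exceeds $10,400 by $77,950, which is 26 full-or-partial $3,000 increments; reduction = 26 × $85 = $2,210, leaving $4,165.
Total: $0 + $4,165 = $4,165.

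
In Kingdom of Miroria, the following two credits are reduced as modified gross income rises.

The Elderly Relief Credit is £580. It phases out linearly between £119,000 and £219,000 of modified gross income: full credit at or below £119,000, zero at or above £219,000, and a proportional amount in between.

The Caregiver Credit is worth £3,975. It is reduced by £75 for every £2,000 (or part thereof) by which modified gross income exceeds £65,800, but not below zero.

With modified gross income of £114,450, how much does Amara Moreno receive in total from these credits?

£2,680

Elderly Relief Credit: £114,450 is at or below the £119,000 threshold, so the full £580 applies.
Caregiver Credit: income exceeds £65,800 by £48,650, which is 25 full-or-partial £2,000 increments; reduction = 25 × £75 = £1,875, leaving £2,100.
Total: £580 + £2,100 = £2,680.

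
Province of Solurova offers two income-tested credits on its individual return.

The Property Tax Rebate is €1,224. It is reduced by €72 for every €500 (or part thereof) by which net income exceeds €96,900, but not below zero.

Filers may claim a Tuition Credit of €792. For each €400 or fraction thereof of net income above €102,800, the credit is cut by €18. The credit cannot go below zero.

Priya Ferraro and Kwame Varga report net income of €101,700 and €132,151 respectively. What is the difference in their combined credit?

€1,296

Priya (€101,700): Property Tax Rebate: income exceeds €96,900 by €4,800, which is 10 full-or-partial €500 increments; reduction = 10 × €72 = €720, leaving €504. Tuition Credit: €101,700 is at or below the €102,800 threshold, so the full €792 applies. total €504 + €792 = €1,296
Kwame (€132,151): Property Tax Rebate: income exceeds €96,900 by €35,251 → 71 increments × €72 = €5,112 ≥ base, so the credit is €0. Tuition Credit: income exceeds €102,800 by €29,351 → 74 increments × €18 = €1,332 ≥ base, so the credit is €0. total €0 + €0 = €0
Difference: |€1,296 − €0| = €1,296.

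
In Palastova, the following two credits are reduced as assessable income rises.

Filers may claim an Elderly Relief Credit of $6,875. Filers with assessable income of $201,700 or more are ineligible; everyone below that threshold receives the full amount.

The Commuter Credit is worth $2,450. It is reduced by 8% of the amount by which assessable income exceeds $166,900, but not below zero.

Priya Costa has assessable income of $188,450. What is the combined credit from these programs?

$7,601

Elderly Relief Credit: $188,450 is below the $201,700 cutoff, so the full $6,875 applies.
Commuter Credit: 8% of the $21,550 excess over $166,900 is $1,724; credit = $2,450 − $1,724 = $726.
Total: $6,875 + $726 = $7,601.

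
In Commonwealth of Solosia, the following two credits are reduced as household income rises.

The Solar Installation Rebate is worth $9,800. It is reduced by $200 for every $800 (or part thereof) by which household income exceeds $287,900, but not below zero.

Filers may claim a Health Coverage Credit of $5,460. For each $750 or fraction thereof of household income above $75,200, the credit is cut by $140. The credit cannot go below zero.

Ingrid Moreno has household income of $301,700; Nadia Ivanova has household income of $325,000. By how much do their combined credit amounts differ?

$5,800

Ingrid ($301,700): Solar Installation Rebate: income exceeds $287,900 by $13,800, which is 18 full-or-partial $800 increments; reduction = 18 × $200 = $3,600, leaving $6,200. Health Coverage Credit: income exceeds $75,200 by $226,500 → 302 increments × $140 = $42,280 ≥ base, so the credit is $0. total $6,200 + $0 = $6,200
Nadia ($325,000): Solar Installation Rebate: income exceeds $287,900 by $37,100, which is 47 full-or-partial $800 increments; reduction = 47 × $200 = $9,400, leaving $400. Health Coverage Credit: income exceeds $75,200 by $249,800 → 334 increments × $140 = $46,760 ≥ base, so the credit is $0. total $400 + $0 = $400
Difference: |$6,200 − $400| = $5,800.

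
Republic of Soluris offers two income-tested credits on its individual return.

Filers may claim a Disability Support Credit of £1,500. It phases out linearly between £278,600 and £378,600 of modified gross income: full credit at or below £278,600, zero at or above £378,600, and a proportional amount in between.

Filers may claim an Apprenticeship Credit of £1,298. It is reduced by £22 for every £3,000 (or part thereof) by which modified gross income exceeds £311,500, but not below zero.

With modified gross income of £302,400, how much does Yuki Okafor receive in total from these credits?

£2,441

Disability Support Credit: £302,400 is £23,800 into a £100,000 phase-out range, leaving 76,200/100,000 of the credit: £1,500 × 76,200/100,000 = £1,143.
Apprenticeship Credit: £302,400 is at or below the £311,500 threshold, so the full £1,298 applies.
Total: £1,143 + £1,298 = £2,441.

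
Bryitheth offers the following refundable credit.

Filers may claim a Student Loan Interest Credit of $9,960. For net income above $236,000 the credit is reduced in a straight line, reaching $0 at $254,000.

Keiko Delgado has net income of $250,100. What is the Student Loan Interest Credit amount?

$2,158

Student Loan Interest Credit: $250,100 is $14,100 into a $18,000 phase-out range, leaving 3,900/18,000 of the credit: $9,960 × 3,900/18,000 = $2,158.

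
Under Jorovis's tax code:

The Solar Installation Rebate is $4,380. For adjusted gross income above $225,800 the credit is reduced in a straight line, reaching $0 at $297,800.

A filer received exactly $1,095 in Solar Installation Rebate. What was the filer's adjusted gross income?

$279,800

$1,095 is 1,095/4,380 of the full $4,380, so 3,285/4,380 of the $72,000 range has been used: income = $225,800 + $72,000 × 3,285/4,380 = $279,800.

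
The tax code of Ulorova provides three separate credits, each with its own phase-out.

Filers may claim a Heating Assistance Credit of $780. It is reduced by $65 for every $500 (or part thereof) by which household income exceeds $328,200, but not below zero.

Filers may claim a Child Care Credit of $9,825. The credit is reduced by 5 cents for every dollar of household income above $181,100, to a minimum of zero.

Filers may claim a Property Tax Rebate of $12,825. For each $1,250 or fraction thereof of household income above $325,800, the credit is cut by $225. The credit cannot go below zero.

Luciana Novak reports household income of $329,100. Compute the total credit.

Heating Assistance Credit: income exceeds $328,200 by $900, which is 2 full-or-partial $500 increments; reduction = 2 × $65 = $130, leaving $650.
Child Care Credit: 5% of the $148,000 excess over $181,100 is $7,400; credit = $9,825 − $7,400 = $2,425.
Property Tax Rebate: income exceeds $325,800 by $3,300, which is 3 full-or-partial $1,250 increments; reduction = 3 × $225 = $675, leaving $12,150.
Total: $650 + $2,425 + $12,150 = $15,225.

$15,225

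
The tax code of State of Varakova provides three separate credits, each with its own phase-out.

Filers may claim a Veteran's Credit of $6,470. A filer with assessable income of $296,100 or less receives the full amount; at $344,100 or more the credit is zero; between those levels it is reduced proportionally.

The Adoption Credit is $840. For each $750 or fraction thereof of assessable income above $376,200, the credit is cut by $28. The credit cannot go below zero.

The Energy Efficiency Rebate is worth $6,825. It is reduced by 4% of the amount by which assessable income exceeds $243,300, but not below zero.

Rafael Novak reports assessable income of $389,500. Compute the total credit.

Veteran's Credit: $389,500 is at or above $344,100, so the credit is $0.
Adoption Credit: income exceeds $376,200 by $13,300, which is 18 full-or-partial $750 increments; reduction = 18 × $28 = $504, leaving $336.
Energy Efficiency Rebate: 4% of the $146,200 excess over $243,300 is $5,848; credit = $6,825 − $5,848 = $977.
Total: $0 + $336 + $977 = $1,313.

$1,313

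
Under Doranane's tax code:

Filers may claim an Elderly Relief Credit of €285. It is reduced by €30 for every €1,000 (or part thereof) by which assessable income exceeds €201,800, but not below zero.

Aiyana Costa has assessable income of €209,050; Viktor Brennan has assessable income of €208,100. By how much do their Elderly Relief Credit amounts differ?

Aiyana (€209,050): Elderly Relief Credit: income exceeds €201,800 by €7,250, which is 8 full-or-partial €1,000 increments; reduction = 8 × €30 = €240, leaving €45.
Viktor (€208,100): Elderly Relief Credit: income exceeds €201,800 by €6,300, which is 7 full-or-partial €1,000 increments; reduction = 7 × €30 = €210, leaving €75.
Difference: |€45 − €75| = €30.

€30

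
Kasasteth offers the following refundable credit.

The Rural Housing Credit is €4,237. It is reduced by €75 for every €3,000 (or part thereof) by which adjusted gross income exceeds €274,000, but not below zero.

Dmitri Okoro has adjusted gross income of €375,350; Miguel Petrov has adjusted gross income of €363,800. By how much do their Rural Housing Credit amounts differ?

€300

Dmitri (€375,350): Rural Housing Credit: income exceeds €274,000 by €101,350, which is 34 full-or-partial €3,000 increments; reduction = 34 × €75 = €2,550, leaving €1,687.
Miguel (€363,800): Rural Housing Credit: income exceeds €274,000 by €89,800, which is 30 full-or-partial €3,000 increments; reduction = 30 × €75 = €2,250, leaving €1,987.
Difference: |€1,687 − €1,987| = €300.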